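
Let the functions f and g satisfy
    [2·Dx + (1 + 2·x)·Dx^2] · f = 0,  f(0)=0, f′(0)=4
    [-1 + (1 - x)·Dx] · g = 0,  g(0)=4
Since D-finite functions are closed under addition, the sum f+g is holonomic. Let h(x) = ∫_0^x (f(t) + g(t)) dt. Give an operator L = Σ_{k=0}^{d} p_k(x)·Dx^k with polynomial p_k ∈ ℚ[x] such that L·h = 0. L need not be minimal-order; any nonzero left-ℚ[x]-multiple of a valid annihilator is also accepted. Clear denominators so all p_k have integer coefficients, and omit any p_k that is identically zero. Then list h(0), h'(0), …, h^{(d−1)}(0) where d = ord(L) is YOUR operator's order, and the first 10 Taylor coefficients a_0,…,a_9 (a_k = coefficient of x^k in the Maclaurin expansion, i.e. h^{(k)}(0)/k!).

f: a_k = 0, 4, -4, 16/3, -8, 64/5, -64/3, 256/7, -64, 1024/9, …
g: a_k = 4, 4, 4, 4, 4, 4, 4, 4, 4, 4, …
f+g: L₀ = lclm(L_f,L_g), ord ≤ 2+1.
h=∫₀ˣh₀: take L = L₀·Dx.
L = (-14 - 4·x)·Dx^2 + (1 - 20·x - 8·x^2)·Dx^3 + (2 + 3·x - 3·x^2 - 2·x^3)·Dx^4  (order 4).
h: a_k = 0, 4, 4, 0, 7/3, -4/5, 14/5, -52/21, 71/14, -20/3, …
ICs: h(0) = 0, h′(0) = 4, h′′(0) = 8, h′′′(0) = 0.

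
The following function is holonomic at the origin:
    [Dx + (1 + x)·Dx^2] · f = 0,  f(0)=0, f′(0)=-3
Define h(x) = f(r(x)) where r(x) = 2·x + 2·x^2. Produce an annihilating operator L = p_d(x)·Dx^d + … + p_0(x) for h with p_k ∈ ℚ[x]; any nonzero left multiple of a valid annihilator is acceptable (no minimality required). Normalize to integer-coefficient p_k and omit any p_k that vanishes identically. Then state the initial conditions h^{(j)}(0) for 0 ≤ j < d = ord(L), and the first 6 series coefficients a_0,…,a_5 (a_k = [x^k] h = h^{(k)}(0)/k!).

f: a_k = 0, -3, 3/2, -1, 3/4, -3/5, …
L₀ from L_f via x↦r, Dx↦r'^{-1}Dx.
L = (4·x + 4·x^2)·Dx + (1 + 4·x + 6·x^2 + 4·x^3)·Dx^2  (order 2).
h: a_k = 0, -6, 0, 4, -6, 24/5, …
ICs: h(0) = 0, h′(0) = -6.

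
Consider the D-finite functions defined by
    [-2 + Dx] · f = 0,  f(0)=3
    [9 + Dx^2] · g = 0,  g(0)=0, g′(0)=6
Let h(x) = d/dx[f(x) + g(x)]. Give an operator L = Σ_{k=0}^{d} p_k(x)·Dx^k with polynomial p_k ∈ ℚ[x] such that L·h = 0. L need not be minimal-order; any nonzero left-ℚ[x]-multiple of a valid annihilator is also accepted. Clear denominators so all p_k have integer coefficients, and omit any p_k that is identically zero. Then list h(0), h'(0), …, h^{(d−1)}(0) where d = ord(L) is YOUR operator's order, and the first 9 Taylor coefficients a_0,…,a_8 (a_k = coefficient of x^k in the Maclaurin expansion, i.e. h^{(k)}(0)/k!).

L = 18 - 9·Dx + 2·Dx^2 - Dx^3  (order 3).
h: a_k = 12, 12, -15, 8, 97/4, 8/5, -133/24, 16/105, 6817/6720, …
ICs: h(0) = 12, h′(0) = 12, h′′(0) = -30.

f: a_k = 3, 6, 6, 4, 2, 4/5, 4/15, 8/105, 2/105, …
g: a_k = 0, 6, 0, -9, 0, 81/20, 0, -243/280, 0, …
h₀=f+g: left-lcm gives L₀, ord ≤ 3.
Differentiate: ansatz ord ≤ ord L₀ ⇒ L.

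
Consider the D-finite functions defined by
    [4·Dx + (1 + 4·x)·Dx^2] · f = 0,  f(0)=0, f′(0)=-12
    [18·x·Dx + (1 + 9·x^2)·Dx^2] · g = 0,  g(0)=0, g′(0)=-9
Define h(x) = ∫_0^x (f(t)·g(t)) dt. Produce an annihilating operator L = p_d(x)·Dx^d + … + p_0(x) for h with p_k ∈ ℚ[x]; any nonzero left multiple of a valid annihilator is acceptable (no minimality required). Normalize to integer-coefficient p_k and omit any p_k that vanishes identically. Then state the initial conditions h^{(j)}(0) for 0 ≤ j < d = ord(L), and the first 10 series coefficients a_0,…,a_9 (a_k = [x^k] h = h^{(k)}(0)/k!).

L = (2448 + 17280·x + 76464·x^2 + 518400·x^3 + 1399680·x^4 + 2426112·x^5 + 1679616·x^7)·Dx^2 + (452 + 10800·x + 98028·x^2 + 491184·x^3 + 1840320·x^4 + 4339008·x^5 + 6531840·x^6 + 1259712·x^7 + 5878656·x^8)·Dx^3 + (136 + 1912·x + 18576·x^2 + 103608·x^3 + 389448·x^4 + 1100304·x^5 + 2239488·x^6 + 3277584·x^7 + 1259712·x^8 + 3359232·x^9)·Dx^4 + (13 + 176·x + 1234·x^2 + 6048·x^3 + 22833·x^4 + 68688·x^5 + 154224·x^6 + 279936·x^7 + 399492·x^8 + 209952·x^9 + 419904·x^10)·Dx^5  (order 5).
h: a_k = 0, 0, 0, 36, -54, 252/5, -180, 27756/35, -10467/5, 24828/5, …
ICs: h(0) = 0, h′(0) = 0, h′′(0) = 0, h′′′(0) = 216, h′′′′(0) = -1296.

f: a_k = 0, -12, 24, -64, 192, -3072/5, 2048, -49152/7, 24576, -262144/3, …
g: a_k = 0, -9, 0, 27, 0, -729/5, 0, 6561/7, 0, -6561, …
f·g: L₀ = L_f ⊗_s L_g, ord ≤ 2·2.
∫: right-multiply L₀ by Dx.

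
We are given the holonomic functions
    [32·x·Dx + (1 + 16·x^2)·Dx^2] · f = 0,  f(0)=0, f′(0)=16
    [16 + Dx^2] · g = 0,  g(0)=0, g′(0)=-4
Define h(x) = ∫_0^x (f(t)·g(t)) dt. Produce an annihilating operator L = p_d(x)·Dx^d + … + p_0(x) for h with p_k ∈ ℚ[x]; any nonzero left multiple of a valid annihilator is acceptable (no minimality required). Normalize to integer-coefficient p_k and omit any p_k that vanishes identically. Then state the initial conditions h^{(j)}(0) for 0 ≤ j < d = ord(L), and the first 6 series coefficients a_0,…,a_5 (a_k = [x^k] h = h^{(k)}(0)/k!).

f: a_k = 0, 16, 0, -256/3, 0, 4096/5, …
g: a_k = 0, -4, 0, 32/3, 0, -128/15, …
h₀=f·g: eliminate ⇒ L₀, order ≤ 2·2.
h=∫₀ˣh₀: take L = L₀·Dx.
L = (1280 + 53248·x^2 + 360448·x^4 + 2097152·x^6 + 8388608·x^8)·Dx + (1536·x + 40960·x^3 + 393216·x^5 + 2097152·x^7)·Dx^2 + (96 + 4096·x^2 + 36864·x^4 + 262144·x^6 + 1048576·x^8)·Dx^3 + (96·x + 2560·x^3 + 24576·x^5 + 131072·x^7)·Dx^4 + (1 + 48·x^2 + 896·x^4 + 8192·x^6 + 32768·x^8)·Dx^5  (order 5).
h: a_k = 0, 0, 0, -64/3, 0, 512/5, …
ICs: h(0) = 0, h′(0) = 0, h′′(0) = 0, h′′′(0) = -128, h′′′′(0) = 0.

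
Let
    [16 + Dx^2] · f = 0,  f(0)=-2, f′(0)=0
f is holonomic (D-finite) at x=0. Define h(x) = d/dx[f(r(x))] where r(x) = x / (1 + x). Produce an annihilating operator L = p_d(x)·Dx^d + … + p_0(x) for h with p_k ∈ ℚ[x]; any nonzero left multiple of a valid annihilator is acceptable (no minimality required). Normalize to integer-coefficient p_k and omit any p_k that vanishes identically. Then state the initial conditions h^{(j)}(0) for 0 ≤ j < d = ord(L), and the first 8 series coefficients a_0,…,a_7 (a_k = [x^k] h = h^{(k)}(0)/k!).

f: a_k = -2, 0, 16, 0, -64/3, 0, 512/45, 0, …
Change of var in L_f (x↦r) gives L₀.
h₀' ⇒ L via d/dx closure of L₀.
L = (22 + 12·x + 6·x^2) + (6 + 18·x + 18·x^2 + 6·x^3)·Dx + (1 + 4·x + 6·x^2 + 4·x^3 + x^4)·Dx^2  (order 2).
h: a_k = 0, 32, -96, 320/3, 320/3, -10976/15, 9184/5, -201088/63, …
ICs: h(0) = 0, h′(0) = 32.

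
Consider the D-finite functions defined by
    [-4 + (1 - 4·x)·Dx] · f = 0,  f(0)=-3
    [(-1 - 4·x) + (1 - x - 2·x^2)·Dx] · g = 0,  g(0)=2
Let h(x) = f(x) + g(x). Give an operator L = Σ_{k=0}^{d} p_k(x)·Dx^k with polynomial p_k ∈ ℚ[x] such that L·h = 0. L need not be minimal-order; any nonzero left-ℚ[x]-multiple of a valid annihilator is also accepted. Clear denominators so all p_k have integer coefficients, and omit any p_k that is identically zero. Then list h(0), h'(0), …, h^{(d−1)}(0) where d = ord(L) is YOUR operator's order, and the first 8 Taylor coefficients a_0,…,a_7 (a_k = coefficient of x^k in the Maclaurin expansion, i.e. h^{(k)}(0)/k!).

f: a_k = -3, -12, -48, -192, -768, -3072, -12288, -49152, …
g: a_k = 2, 2, 6, 10, 22, 42, 86, 170, …
Weyl lclm of L_f,L_g ⇒ L₀ (ord ≤ 2).
L = (-8 - 144·x + 96·x^2 - 128·x^3) + (26 - 28·x - 120·x^2 + 128·x^3 - 256·x^4)·Dx + (-3 + 19·x - 34·x^2 + 24·x^3 + 16·x^4 - 64·x^5)·Dx^2  (order 2).
h: a_k = -1, -10, -42, -182, -746, -3030, -12202, -48982, …
ICs: h(0) = -1, h′(0) = -10.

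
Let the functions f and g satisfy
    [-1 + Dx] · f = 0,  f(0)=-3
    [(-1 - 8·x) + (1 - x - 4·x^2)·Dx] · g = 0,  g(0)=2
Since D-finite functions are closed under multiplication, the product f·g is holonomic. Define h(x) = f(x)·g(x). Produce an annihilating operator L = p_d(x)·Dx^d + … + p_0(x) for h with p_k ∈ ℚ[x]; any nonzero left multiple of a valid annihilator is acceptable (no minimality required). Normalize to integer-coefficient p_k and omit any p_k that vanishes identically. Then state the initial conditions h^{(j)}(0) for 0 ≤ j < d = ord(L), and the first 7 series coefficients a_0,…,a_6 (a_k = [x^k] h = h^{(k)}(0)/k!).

L = (2 + 7·x - 4·x^2) + (-1 + x + 4·x^2)·Dx  (order 1).
h: a_k = -6, -12, -39, -88, -977/4, -5963/10, -188797/120, …
ICs: h(0) = -6.

f: a_k = -3, -3, -3/2, -1/2, -1/8, -1/40, -1/240, …
g: a_k = 2, 2, 10, 18, 58, 130, 362, …
Product ⇒ symmetric product L₀, ord ≤ 1.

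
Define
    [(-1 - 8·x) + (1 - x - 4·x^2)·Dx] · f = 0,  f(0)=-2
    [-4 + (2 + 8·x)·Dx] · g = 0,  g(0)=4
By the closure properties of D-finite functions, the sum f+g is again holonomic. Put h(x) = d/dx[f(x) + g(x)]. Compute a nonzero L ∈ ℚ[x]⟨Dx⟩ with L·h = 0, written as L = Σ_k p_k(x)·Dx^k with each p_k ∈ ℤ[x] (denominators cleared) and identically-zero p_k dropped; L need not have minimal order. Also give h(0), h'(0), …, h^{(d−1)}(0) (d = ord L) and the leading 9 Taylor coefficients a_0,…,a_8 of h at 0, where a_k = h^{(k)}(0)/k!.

L = (-114 - 780·x - 2688·x^2 - 2688·x^3 - 3840·x^4) + (-21 - 420·x - 2778·x^2 - 7200·x^3 - 10272·x^4 - 11520·x^5)·Dx + (6 + 57·x + 153·x^2 + 4·x^3 - 816·x^4 - 2624·x^5 - 2560·x^6)·Dx^2  (order 2).
h: a_k = 6, -36, -6, -392, -90, -4188, 1218, -46096, 50238, …
ICs: h(0) = 6, h′(0) = -36.

f: a_k = -2, -2, -10, -18, -58, -130, -362, -882, -2330, …
g: a_k = 4, 8, -8, 16, -40, 112, -336, 1056, -3432, …
Sum ⇒ L₀ = lclm(L_f,L_g) in ℚ(x)⟨Dx⟩.
h=h₀': d/dx-closure on L₀ ⇒ L.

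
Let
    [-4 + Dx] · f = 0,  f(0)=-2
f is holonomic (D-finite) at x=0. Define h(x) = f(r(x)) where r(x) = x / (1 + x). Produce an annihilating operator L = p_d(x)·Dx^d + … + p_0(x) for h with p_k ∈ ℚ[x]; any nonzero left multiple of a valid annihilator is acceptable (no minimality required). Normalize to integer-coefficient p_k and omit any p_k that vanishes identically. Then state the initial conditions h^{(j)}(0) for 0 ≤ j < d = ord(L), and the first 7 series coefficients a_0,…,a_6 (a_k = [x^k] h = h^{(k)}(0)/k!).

f: a_k = -2, -8, -16, -64/3, -64/3, -256/15, -512/45, …
L₀ from L_f via x↦r, Dx↦r'^{-1}Dx.
L = -4 + (1 + 2·x + x^2)·Dx  (order 1).
h: a_k = -2, -8, -8, 8/3, 8/3, -56/15, 88/45, …
ICs: h(0) = -2.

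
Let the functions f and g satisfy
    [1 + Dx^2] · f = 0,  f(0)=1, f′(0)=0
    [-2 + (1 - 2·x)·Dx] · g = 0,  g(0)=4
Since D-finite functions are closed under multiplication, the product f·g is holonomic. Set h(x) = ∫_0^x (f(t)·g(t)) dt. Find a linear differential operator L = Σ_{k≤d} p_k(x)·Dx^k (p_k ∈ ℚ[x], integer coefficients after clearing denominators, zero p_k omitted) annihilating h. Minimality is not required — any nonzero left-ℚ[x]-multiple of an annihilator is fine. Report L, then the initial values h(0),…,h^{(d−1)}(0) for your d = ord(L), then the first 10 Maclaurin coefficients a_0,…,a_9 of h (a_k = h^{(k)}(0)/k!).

f: a_k = 1, 0, -1/2, 0, 1/24, 0, -1/720, 0, 1/40320, 0, …
g: a_k = 4, 8, 16, 32, 64, 128, 256, 512, 1024, 2048, …
L₀ := L_f ⊗_s L_g (sym. prod.), ord ≤ 2.
h=∫h₀ ⇒ L = L₀·Dx.
L = (-1 + 2·x)·Dx + 4·Dx^2 + (-1 + 2·x)·Dx^3  (order 3).
h: a_k = 0, 4, 4, 14/3, 7, 337/30, 337/18, 5777/180, 40439/720, 9058337/90720, …
ICs: h(0) = 0, h′(0) = 4, h′′(0) = 8.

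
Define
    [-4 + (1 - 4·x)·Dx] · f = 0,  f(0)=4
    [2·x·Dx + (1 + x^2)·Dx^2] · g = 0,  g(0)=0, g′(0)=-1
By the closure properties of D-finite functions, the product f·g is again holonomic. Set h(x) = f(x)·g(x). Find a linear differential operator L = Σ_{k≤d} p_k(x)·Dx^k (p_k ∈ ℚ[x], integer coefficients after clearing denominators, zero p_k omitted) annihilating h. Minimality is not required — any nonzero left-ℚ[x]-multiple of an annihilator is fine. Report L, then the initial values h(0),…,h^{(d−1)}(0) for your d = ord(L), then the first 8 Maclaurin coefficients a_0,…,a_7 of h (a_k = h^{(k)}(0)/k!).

f: a_k = 4, 16, 64, 256, 1024, 4096, 16384, 65536, …
g: a_k = 0, -1, 0, 1/3, 0, -1/5, 0, 1/7, …
f·g: L₀ = L_f ⊗_s L_g, ord ≤ 1·2.
L = 8·x + (8 - 2·x + 16·x^2)·Dx + (-1 + 4·x - x^2 + 4·x^3)·Dx^2  (order 2).
h: a_k = 0, -4, -16, -188/3, -752/3, -15052/15, -60208/15, -1685764/105, …
ICs: h(0) = 0, h′(0) = -4.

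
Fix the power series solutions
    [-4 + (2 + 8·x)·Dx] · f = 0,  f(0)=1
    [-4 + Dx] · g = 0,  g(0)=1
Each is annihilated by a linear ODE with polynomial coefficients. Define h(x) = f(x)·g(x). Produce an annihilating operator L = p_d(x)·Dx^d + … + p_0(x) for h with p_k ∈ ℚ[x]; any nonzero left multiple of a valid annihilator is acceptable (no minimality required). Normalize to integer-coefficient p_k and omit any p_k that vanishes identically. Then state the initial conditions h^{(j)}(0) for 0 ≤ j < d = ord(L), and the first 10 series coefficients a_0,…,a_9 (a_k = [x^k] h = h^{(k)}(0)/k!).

L = (-6 - 16·x) + (1 + 4·x)·Dx  (order 1).
h: a_k = 1, 6, 14, 68/3, 22, 428/15, -356/45, 8984/105, -79102/315, 355412/405, …
ICs: h(0) = 1.

f: a_k = 1, 2, -2, 4, -10, 28, -84, 264, -858, 2860, …
g: a_k = 1, 4, 8, 32/3, 32/3, 128/15, 256/45, 1024/315, 512/315, 2048/2835, …
L₀ := L_f ⊗_s L_g (sym. prod.), ord ≤ 1.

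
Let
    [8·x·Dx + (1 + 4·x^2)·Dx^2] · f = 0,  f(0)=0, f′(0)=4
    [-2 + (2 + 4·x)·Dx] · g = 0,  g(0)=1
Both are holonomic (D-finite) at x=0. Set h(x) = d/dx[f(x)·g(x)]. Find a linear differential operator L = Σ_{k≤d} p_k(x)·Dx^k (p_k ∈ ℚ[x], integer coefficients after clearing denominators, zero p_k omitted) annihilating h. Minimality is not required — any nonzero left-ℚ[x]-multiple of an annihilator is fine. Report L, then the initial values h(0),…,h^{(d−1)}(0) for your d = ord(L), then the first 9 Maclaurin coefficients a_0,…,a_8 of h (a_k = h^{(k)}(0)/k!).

L = (5 + 80·x + 8·x^2 - 192·x^3 - 48·x^4) + (14 + 84·x + 144·x^2 - 224·x^3 - 672·x^4 - 192·x^5)·Dx + (3 + 4·x - 12·x^2 - 32·x^3 - 112·x^4 - 192·x^5 - 64·x^6)·Dx^2  (order 2).
h: a_k = 4, 8, -22, -40/3, 389/6, 409/5, -18853/60, -22334/105, 237197/224, …
ICs: h(0) = 4, h′(0) = 8.

f: a_k = 0, 4, 0, -16/3, 0, 64/5, 0, -256/7, 0, …
g: a_k = 1, 1, -1/2, 1/2, -5/8, 7/8, -21/16, 33/16, -429/128, …
Product ⇒ symmetric product L₀, ord ≤ 2.
h=h₀': d/dx-closure on L₀ ⇒ L.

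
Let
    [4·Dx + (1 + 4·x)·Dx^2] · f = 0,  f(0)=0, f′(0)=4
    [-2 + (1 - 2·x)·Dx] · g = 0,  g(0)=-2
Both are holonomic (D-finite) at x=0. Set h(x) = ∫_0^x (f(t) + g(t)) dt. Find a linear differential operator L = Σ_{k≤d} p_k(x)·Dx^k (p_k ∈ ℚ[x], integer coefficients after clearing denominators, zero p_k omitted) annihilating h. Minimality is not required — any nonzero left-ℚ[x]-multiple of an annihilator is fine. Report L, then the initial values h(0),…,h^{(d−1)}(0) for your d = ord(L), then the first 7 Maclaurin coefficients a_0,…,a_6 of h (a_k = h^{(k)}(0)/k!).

L = (-28 - 16·x)·Dx^2 + (1 - 40·x - 32·x^2)·Dx^3 + (1 + 3·x - 6·x^2 - 8·x^3)·Dx^4  (order 4).
h: a_k = 0, -2, 0, -16/3, 4/3, -96/5, 352/15, …
ICs: h(0) = 0, h′(0) = -2, h′′(0) = 0, h′′′(0) = -32.

f: a_k = 0, 4, -8, 64/3, -64, 1024/5, -2048/3, …
g: a_k = -2, -4, -8, -16, -32, -64, -128, …
Sum ⇒ L₀ = lclm(L_f,L_g) in ℚ(x)⟨Dx⟩.
∫: right-multiply L₀ by Dx.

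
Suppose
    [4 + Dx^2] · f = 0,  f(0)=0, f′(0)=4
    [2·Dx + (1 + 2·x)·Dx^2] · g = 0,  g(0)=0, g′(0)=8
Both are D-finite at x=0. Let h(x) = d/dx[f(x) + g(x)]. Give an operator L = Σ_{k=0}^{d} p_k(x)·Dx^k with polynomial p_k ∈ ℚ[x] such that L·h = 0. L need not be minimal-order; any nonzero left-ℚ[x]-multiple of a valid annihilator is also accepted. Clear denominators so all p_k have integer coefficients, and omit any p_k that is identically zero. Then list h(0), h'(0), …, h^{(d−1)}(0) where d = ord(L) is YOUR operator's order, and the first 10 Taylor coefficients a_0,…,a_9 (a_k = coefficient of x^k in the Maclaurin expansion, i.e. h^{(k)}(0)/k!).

L = (56 + 32·x + 32·x^2) + (12 + 40·x + 48·x^2 + 32·x^3)·Dx + (14 + 8·x + 8·x^2)·Dx^2 + (3 + 10·x + 12·x^2 + 8·x^3)·Dx^3  (order 3).
h: a_k = 12, -16, 24, -64, 392/3, -256, 23024/45, -1024, 645128/315, -4096, …
ICs: h(0) = 12, h′(0) = -16, h′′(0) = 48.

f: a_k = 0, 4, 0, -8/3, 0, 8/15, 0, -16/315, 0, 8/2835, …
g: a_k = 0, 8, -8, 32/3, -16, 128/5, -128/3, 512/7, -128, 2048/9, …
h₀=f+g: left-lcm gives L₀, ord ≤ 4.
h=h₀': d/dx-closure on L₀ ⇒ L.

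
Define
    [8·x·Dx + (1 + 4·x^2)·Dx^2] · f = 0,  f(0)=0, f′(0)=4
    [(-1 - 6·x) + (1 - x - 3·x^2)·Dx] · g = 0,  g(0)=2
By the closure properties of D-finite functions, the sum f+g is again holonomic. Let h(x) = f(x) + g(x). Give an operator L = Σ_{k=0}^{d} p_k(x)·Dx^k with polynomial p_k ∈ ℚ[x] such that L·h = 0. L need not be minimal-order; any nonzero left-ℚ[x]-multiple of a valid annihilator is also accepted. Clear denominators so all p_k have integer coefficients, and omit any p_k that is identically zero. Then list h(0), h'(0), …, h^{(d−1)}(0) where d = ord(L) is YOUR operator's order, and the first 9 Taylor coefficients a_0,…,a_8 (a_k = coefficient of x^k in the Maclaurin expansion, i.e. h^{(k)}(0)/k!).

f: a_k = 0, 4, 0, -16/3, 0, 64/5, 0, -256/7, 0, …
g: a_k = 2, 2, 8, 14, 38, 80, 194, 434, 1016, …
Weyl lclm of L_f,L_g ⇒ L₀ (ord ≤ 3).
L = (32 - 128·x - 1488·x^2 - 2880·x^3 - 8424·x^4 - 2592·x^6)·Dx + (-25 - 160·x - 214·x^2 - 1188·x^3 - 2628·x^4 - 6264·x^5 - 432·x^6 - 2592·x^7)·Dx^2 + (4 + 9·x + 54·x^2 - 66·x^3 - x^4 - 444·x^5 - 720·x^6 - 144·x^7 - 432·x^8)·Dx^3  (order 3).
h: a_k = 2, 6, 8, 26/3, 38, 464/5, 194, 2782/7, 1016, …
ICs: h(0) = 2, h′(0) = 6, h′′(0) = 16.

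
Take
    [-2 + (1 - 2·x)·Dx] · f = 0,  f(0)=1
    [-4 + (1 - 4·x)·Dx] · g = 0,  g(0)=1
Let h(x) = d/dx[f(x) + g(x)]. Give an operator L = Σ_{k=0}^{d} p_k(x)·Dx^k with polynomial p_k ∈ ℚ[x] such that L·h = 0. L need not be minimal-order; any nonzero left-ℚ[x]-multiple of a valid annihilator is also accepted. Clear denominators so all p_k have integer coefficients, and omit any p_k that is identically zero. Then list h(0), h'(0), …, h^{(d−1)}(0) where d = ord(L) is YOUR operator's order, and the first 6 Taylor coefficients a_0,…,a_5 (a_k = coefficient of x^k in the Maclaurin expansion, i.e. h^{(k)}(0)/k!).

L = 48 + (-18 + 48·x)·Dx + (1 - 6·x + 8·x^2)·Dx^2  (order 2).
h: a_k = 6, 40, 216, 1088, 5280, 24960, …
ICs: h(0) = 6, h′(0) = 40.

f: a_k = 1, 2, 4, 8, 16, 32, …
g: a_k = 1, 4, 16, 64, 256, 1024, …
L₀ := lclm(L_f,L_g); ord L₀ ≤ 1+1.
Derive L from L₀ (diff closure).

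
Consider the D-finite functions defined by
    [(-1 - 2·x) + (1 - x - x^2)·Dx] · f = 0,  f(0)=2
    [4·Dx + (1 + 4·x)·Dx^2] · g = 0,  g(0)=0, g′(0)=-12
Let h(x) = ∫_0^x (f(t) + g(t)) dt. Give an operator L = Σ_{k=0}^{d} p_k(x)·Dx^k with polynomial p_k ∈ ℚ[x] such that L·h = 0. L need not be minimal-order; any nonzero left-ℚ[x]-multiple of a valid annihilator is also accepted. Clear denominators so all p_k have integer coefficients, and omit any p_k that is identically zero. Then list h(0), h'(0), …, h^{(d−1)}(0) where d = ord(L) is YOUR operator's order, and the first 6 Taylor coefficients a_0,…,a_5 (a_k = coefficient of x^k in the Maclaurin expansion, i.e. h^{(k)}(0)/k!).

f: a_k = 2, 2, 4, 6, 10, 16, …
g: a_k = 0, -12, 24, -64, 192, -3072/5, …
L₀ := lclm(L_f,L_g); ord L₀ ≤ 1+2.
Integrate: L := L₀·Dx.
L = (100 + 272·x + 392·x^2 + 144·x^3 + 96·x^4)·Dx^2 + (-7 + 96·x + 434·x^2 + 540·x^3 + 304·x^4 + 160·x^5)·Dx^3 + (-4 - 25·x - 28·x^2 + 46·x^3 + 73·x^4 + 76·x^5 + 32·x^6)·Dx^4  (order 4).
h: a_k = 0, 2, -5, 28/3, -29/2, 202/5, …
ICs: h(0) = 0, h′(0) = 2, h′′(0) = -10, h′′′(0) = 56.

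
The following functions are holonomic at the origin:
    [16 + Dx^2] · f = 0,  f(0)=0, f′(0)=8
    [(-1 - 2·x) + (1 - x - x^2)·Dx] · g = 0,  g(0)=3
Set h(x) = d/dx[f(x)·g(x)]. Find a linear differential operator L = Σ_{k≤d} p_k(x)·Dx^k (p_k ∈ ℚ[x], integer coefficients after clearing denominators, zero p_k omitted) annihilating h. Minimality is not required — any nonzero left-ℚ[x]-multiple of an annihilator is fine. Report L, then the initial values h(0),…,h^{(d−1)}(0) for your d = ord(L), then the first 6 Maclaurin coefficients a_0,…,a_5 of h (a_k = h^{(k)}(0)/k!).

f: a_k = 0, 8, 0, -64/3, 0, 256/15, …
g: a_k = 3, 3, 6, 9, 15, 24, …
Sym-product of L_f,L_g gives L₀ (≤ ord 2).
Derive L from L₀ (diff closure).
L = (54 - 256·x - 128·x^2 + 256·x^3 + 128·x^4) + (-13 - 10·x + 48·x^2 + 32·x^3)·Dx + (7 - 15·x - 7·x^2 + 16·x^3 + 8·x^4)·Dx^2  (order 2).
h: a_k = 24, 48, -48, 32, 216, 1536/5, …
ICs: h(0) = 24, h′(0) = 48.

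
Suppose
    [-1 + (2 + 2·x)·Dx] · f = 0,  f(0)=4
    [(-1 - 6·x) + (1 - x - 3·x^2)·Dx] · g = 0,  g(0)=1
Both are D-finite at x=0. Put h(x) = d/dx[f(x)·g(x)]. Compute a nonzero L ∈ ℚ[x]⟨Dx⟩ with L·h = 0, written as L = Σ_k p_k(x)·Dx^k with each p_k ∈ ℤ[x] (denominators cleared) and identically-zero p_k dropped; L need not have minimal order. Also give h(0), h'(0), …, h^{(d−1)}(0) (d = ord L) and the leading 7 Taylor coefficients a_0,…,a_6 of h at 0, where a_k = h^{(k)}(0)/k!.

f: a_k = 4, 2, -1/2, 1/4, -5/32, 7/64, -21/256, …
g: a_k = 1, 1, 4, 7, 19, 40, 97, …
h₀=f·g: eliminate ⇒ L₀, order ≤ 1·1.
h₀' ⇒ L via d/dx closure of L₀.
L = (35 + 162·x + 381·x^2 + 390·x^3 + 135·x^4) + (-6 - 26·x + 6·x^2 + 122·x^3 + 150·x^4 + 54·x^5)·Dx  (order 1).
h: a_k = 6, 35, 429/4, 2819/8, 62545/64, 353013/128, 3749137/512, …
ICs: h(0) = 6.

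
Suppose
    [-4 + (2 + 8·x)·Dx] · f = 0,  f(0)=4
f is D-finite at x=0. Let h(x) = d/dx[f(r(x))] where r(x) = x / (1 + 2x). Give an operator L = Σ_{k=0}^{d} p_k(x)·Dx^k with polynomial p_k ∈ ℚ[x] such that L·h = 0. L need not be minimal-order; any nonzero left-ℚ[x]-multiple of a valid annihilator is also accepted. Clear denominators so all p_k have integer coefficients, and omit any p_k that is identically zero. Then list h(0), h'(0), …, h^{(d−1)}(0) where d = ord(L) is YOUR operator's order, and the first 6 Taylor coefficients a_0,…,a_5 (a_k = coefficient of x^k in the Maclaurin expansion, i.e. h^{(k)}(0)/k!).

f: a_k = 4, 8, -8, 16, -40, 112, …
f∘r: x↦r, Dx↦Dx/r' in L_f ⇒ L₀.
Differentiate: ansatz ord ≤ ord L₀ ⇒ L.
L = (-6 - 24·x) + (-1 - 8·x - 12·x^2)·Dx  (order 1).
h: a_k = 8, -48, 240, -1184, 6000, -31392, …
ICs: h(0) = 8.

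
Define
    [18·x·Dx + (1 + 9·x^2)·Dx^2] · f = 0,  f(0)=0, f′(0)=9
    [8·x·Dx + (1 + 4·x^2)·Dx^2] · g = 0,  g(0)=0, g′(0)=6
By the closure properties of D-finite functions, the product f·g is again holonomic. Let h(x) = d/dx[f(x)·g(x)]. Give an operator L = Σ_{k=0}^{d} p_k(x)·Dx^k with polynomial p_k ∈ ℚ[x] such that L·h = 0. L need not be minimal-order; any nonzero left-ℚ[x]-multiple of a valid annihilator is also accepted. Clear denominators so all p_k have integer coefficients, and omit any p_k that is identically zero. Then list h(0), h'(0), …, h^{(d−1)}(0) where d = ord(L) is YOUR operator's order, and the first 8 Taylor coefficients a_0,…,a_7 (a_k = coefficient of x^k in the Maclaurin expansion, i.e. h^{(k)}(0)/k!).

L = (-864·x - 18720·x^3 - 82944·x^5 + 134784·x^7 + 1119744·x^9) + (-52 - 3036·x^2 - 33696·x^4 - 72576·x^6 + 471744·x^8 + 1679616·x^10)·Dx + (-104·x - 2072·x^3 - 11232·x^5 + 13968·x^7 + 269568·x^9 + 559872·x^11)·Dx^2 + (-1 - 26·x^2 - 205·x^4 + 7380·x^8 + 33696·x^10 + 46656·x^12)·Dx^3  (order 3).
h: a_k = 0, 108, 0, -936, 0, 37908/5, 0, -2184624/35, …
ICs: h(0) = 0, h′(0) = 108, h′′(0) = 0.

f: a_k = 0, 9, 0, -27, 0, 729/5, 0, -6561/7, …
g: a_k = 0, 6, 0, -8, 0, 96/5, 0, -384/7, …
f·g: L₀ = L_f ⊗_s L_g, ord ≤ 2·2.
h₀' ⇒ L via d/dx closure of L₀.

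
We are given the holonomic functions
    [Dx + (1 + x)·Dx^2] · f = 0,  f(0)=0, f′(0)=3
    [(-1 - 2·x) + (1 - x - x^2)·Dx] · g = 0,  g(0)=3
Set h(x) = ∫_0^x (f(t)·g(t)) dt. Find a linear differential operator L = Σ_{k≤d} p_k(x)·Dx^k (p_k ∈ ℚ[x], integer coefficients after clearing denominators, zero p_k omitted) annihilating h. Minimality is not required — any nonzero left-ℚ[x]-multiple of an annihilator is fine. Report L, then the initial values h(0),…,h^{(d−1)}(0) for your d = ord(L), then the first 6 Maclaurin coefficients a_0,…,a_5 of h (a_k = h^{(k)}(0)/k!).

f: a_k = 0, 3, -3/2, 1, -3/4, 3/5, …
g: a_k = 3, 3, 6, 9, 15, 24, …
Sym-product of L_f,L_g gives L₀ (≤ ord 2).
h=∫h₀ ⇒ L = L₀·Dx.
L = (3 + 4·x)·Dx + (1 + 7·x + 5·x^2)·Dx^2 + (-1 + 2·x^2 + x^3)·Dx^3  (order 3).
h: a_k = 0, 0, 9/2, 3/2, 33/8, 15/4, …
ICs: h(0) = 0, h′(0) = 0, h′′(0) = 9.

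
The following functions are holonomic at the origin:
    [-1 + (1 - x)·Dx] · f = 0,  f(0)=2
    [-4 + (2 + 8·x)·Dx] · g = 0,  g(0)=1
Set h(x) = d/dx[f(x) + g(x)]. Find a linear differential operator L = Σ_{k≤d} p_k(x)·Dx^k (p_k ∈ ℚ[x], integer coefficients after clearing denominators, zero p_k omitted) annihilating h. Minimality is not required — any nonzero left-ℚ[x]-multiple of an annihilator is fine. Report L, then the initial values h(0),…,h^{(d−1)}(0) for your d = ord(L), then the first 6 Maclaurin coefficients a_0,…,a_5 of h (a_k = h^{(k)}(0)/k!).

f: a_k = 2, 2, 2, 2, 2, 2, …
g: a_k = 1, 2, -2, 4, -10, 28, …
Weyl lclm of L_f,L_g ⇒ L₀ (ord ≤ 2).
h₀' ⇒ L via d/dx closure of L₀.
L = (-18 - 12·x) + (3 - 36·x - 42·x^2)·Dx + (2 + 9·x + x^2 - 12·x^3)·Dx^2  (order 2).
h: a_k = 4, 0, 18, -32, 150, -492, …
ICs: h(0) = 4, h′(0) = 0.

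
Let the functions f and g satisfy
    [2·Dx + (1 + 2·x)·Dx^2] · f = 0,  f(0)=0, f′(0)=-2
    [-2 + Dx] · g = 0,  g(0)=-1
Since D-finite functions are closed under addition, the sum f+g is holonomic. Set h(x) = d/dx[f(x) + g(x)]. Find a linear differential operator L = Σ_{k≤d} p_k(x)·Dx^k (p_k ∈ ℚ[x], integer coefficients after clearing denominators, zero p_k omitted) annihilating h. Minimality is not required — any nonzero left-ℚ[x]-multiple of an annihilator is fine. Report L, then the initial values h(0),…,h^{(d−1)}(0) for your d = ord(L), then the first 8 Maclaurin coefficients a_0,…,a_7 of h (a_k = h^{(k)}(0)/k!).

L = (-6 - 4·x) + (1 - 4·x - 4·x^2)·Dx + (1 + 3·x + 2·x^2)·Dx^2  (order 2).
h: a_k = -4, 0, -12, 40/3, -100/3, 952/15, -5768/45, 80624/315, …
ICs: h(0) = -4, h′(0) = 0.

f: a_k = 0, -2, 2, -8/3, 4, -32/5, 32/3, -128/7, …
g: a_k = -1, -2, -2, -4/3, -2/3, -4/15, -4/45, -8/315, …
f+g: L₀ = lclm(L_f,L_g), ord ≤ 2+1.
h=h₀': d/dx-closure on L₀ ⇒ L.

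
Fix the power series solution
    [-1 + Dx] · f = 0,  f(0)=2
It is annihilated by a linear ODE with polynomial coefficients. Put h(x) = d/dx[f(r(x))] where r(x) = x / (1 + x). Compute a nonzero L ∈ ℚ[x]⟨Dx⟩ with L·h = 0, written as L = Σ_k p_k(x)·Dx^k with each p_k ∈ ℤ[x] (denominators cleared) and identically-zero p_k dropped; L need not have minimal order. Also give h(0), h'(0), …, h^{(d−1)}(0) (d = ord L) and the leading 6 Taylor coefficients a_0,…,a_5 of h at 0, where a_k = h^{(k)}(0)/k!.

f: a_k = 2, 2, 1, 1/3, 1/12, 1/60, …
Substitute x→r, Dx→(1/r')Dx; clear ⇒ L₀.
Derive L from L₀ (diff closure).
L = (-1 - 2·x) + (-1 - 2·x - x^2)·Dx  (order 1).
h: a_k = 2, -2, 1, 1/3, -19/12, 151/60, …
ICs: h(0) = 2.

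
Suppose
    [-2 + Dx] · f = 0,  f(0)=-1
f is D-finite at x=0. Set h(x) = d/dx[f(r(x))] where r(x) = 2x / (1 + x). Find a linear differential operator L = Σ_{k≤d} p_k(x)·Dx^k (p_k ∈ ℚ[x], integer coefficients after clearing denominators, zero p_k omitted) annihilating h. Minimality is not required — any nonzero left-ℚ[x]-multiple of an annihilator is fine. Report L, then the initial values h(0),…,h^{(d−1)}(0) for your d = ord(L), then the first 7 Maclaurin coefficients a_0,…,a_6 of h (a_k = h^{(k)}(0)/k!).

L = (2 - 2·x) + (-1 - 2·x - x^2)·Dx  (order 1).
h: a_k = -4, -8, 4, 16/3, -28/3, 88/15, 68/45, …
ICs: h(0) = -4.

f: a_k = -1, -2, -2, -4/3, -2/3, -4/15, -4/45, …
f∘r: x↦r, Dx↦Dx/r' in L_f ⇒ L₀.
h=h₀': d/dx-closure on L₀ ⇒ L.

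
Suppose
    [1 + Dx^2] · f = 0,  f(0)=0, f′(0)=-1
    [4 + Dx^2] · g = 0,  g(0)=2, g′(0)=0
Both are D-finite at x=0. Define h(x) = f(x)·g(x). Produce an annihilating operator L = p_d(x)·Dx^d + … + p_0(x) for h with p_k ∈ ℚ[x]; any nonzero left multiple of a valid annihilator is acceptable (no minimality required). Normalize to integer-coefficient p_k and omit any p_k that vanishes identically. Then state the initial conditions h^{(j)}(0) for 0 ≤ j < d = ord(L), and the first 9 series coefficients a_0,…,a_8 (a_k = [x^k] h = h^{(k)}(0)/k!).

L = 9 + 10·Dx^2 + Dx^4  (order 4).
h: a_k = 0, -2, 0, 13/3, 0, -121/60, 0, 1093/2520, 0, …
ICs: h(0) = 0, h′(0) = -2, h′′(0) = 0, h′′′(0) = 26.

f: a_k = 0, -1, 0, 1/6, 0, -1/120, 0, 1/5040, 0, …
g: a_k = 2, 0, -4, 0, 4/3, 0, -8/45, 0, 4/315, …
Sym-product of L_f,L_g gives L₀ (≤ ord 4).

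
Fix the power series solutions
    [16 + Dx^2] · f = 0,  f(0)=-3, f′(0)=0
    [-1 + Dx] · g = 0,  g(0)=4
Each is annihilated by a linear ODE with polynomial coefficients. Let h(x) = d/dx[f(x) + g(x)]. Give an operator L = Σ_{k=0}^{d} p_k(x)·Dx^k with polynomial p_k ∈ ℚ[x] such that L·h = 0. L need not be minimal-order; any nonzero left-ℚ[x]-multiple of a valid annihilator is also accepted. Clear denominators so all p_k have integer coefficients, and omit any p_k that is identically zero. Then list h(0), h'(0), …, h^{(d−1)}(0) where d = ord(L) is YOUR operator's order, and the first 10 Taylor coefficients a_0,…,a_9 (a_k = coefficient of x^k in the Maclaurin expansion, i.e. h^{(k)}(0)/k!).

L = 16 - 16·Dx + Dx^2 - Dx^3  (order 3).
h: a_k = 4, 52, 2, -382/3, 1/6, 3073/30, 1/180, -49151/1260, 1/10080, 786433/90720, …
ICs: h(0) = 4, h′(0) = 52, h′′(0) = 4.

f: a_k = -3, 0, 24, 0, -32, 0, 256/15, 0, -512/105, 0, …
g: a_k = 4, 4, 2, 2/3, 1/6, 1/30, 1/180, 1/1260, 1/10080, 1/90720, …
L₀ := lclm(L_f,L_g); ord L₀ ≤ 2+1.
h₀' ⇒ L via d/dx closure of L₀.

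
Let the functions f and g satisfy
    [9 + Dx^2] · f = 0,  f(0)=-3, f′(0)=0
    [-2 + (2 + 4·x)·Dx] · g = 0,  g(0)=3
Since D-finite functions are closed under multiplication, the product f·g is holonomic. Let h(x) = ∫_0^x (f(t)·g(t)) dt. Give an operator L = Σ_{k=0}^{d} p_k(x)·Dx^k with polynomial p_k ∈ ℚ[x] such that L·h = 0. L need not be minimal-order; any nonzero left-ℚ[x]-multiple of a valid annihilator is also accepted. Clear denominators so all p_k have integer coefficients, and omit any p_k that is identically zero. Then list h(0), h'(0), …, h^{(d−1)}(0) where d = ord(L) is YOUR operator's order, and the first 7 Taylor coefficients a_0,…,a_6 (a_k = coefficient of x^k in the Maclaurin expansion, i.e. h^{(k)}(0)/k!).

f: a_k = -3, 0, 27/2, 0, -81/8, 0, 243/80, …
g: a_k = 3, 3, -3/2, 3/2, -15/8, 21/8, -63/16, …
Product ⇒ symmetric product L₀, ord ≤ 2.
Integrate: L := L₀·Dx.
L = (12 + 36·x + 36·x^2)·Dx + (-2 - 4·x)·Dx^2 + (1 + 4·x + 4·x^2)·Dx^3  (order 3).
h: a_k = 0, -9, -9/2, 15, 9, -9, -3, …
ICs: h(0) = 0, h′(0) = -9, h′′(0) = -9.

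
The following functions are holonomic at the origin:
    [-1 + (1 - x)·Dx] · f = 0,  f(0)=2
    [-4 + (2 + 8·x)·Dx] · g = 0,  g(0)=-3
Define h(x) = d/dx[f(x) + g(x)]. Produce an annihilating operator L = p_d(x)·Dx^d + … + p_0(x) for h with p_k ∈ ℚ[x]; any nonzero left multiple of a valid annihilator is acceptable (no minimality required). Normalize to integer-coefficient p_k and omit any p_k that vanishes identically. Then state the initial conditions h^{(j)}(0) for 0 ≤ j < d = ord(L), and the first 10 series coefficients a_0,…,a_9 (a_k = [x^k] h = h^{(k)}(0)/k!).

f: a_k = 2, 2, 2, 2, 2, 2, 2, 2, 2, 2, …
g: a_k = -3, -6, 6, -12, 30, -84, 252, -792, 2574, -8580, …
Sum ⇒ L₀ = lclm(L_f,L_g) in ℚ(x)⟨Dx⟩.
Derive L from L₀ (diff closure).
L = (-18 - 12·x) + (3 - 36·x - 42·x^2)·Dx + (2 + 9·x + x^2 - 12·x^3)·Dx^2  (order 2).
h: a_k = -4, 16, -30, 128, -410, 1524, -5530, 20608, -77202, 291740, …
ICs: h(0) = -4, h′(0) = 16.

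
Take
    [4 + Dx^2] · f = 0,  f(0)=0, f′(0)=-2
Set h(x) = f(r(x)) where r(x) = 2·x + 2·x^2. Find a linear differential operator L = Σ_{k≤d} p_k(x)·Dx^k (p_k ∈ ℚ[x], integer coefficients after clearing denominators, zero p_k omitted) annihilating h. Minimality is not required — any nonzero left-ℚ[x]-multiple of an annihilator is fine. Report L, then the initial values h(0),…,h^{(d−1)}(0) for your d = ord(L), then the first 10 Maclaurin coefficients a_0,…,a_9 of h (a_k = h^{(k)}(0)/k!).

L = (16 + 96·x + 192·x^2 + 128·x^3) - 2·Dx + (1 + 2·x)·Dx^2  (order 2).
h: a_k = 0, -4, -4, 32/3, 32, 352/15, -32, -25856/315, -2816/45, 70528/2835, …
ICs: h(0) = 0, h′(0) = -4.

f: a_k = 0, -2, 0, 4/3, 0, -4/15, 0, 8/315, 0, -4/2835, …
h₀=f(r): pull back L_f along r ⇒ L₀.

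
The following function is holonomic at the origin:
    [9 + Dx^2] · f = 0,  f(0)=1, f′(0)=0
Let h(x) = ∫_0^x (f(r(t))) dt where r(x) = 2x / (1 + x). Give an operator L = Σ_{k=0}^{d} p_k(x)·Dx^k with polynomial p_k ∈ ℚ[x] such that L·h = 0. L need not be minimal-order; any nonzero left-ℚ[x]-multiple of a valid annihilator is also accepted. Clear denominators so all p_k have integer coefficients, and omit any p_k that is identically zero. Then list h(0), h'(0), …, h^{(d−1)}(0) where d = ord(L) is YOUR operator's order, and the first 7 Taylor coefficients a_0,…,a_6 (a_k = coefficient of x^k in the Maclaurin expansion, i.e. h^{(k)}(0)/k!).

L = 36·Dx + (2 + 6·x + 6·x^2 + 2·x^3)·Dx^2 + (1 + 4·x + 6·x^2 + 4·x^3 + x^4)·Dx^3  (order 3).
h: a_k = 0, 1, 0, -6, 9, 0, -24, …
ICs: h(0) = 0, h′(0) = 1, h′′(0) = 0.

f: a_k = 1, 0, -9/2, 0, 27/8, 0, -81/80, …
f∘r: x↦r, Dx↦Dx/r' in L_f ⇒ L₀.
∫: right-multiply L₀ by Dx.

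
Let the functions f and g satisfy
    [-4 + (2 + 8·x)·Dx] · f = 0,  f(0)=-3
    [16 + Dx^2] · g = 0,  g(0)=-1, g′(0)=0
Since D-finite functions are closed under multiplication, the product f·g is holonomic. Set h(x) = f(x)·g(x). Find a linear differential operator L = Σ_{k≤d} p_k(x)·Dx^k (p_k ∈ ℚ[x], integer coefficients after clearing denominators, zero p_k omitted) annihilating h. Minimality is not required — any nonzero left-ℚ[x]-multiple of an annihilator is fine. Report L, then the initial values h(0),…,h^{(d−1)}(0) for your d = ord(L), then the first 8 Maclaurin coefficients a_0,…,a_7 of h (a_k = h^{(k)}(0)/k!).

L = (28 + 128·x + 256·x^2) + (-4 - 16·x)·Dx + (1 + 8·x + 16·x^2)·Dx^2  (order 2).
h: a_k = 3, 6, -30, -36, 50, 52, -1396/15, 3208/15, …
ICs: h(0) = 3, h′(0) = 6.

f: a_k = -3, -6, 6, -12, 30, -84, 252, -792, …
g: a_k = -1, 0, 8, 0, -32/3, 0, 256/45, 0, …
Product ⇒ symmetric product L₀, ord ≤ 2.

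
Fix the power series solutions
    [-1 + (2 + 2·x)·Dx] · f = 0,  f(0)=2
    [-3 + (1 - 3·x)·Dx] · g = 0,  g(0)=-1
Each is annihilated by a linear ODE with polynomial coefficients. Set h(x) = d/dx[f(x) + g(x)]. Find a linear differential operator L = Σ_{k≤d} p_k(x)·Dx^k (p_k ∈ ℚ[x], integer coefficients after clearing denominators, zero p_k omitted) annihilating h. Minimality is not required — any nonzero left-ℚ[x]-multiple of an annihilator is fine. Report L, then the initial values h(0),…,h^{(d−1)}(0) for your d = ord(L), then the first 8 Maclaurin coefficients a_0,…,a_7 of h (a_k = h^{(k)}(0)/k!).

f: a_k = 2, 1, -1/4, 1/8, -5/64, 7/128, -21/512, 33/1024, …
g: a_k = -1, -3, -9, -27, -81, -243, -729, -2187, …
Weyl lclm of L_f,L_g ⇒ L₀ (ord ≤ 2).
Derive L from L₀ (diff closure).
L = (-126 - 54·x) + (-213 - 450·x - 189·x^2)·Dx + (26 - 34·x - 114·x^2 - 54·x^3)·Dx^2  (order 2).
h: a_k = -2, -37/2, -645/8, -5189/16, -155485/128, -1119807/256, -15676185/1024, -107495853/2048, …
ICs: h(0) = -2, h′(0) = -37/2.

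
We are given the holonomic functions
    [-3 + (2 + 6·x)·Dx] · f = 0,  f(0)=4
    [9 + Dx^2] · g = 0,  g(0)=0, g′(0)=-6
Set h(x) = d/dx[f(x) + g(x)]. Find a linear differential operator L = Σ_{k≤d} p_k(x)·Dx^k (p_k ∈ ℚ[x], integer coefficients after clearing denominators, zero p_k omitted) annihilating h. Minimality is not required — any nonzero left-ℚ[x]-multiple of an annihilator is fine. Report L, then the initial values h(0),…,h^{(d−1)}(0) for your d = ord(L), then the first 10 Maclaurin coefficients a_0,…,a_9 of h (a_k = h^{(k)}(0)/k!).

f: a_k = 4, 6, -9/2, 27/4, -405/32, 1701/64, -15309/256, 72171/512, -2814669/8192, 14073345/16384, …
g: a_k = 0, -6, 0, 9, 0, -81/20, 0, 243/280, 0, -243/2240, …
h₀=f+g: left-lcm gives L₀, ord ≤ 3.
h₀' ⇒ L via d/dx closure of L₀.
L = (-513 - 648·x - 972·x^2) + (-126 - 810·x - 1944·x^2 - 1944·x^3)·Dx + (-57 - 72·x - 108·x^2)·Dx^2 + (-14 - 90·x - 216·x^2 - 216·x^3)·Dx^3  (order 3).
h: a_k = 0, -9, 189/4, -405/8, 7209/64, -45927/128, 2541537/2560, -2814669/1024, 4432543803/573440, -717740595/32768, …
ICs: h(0) = 0, h′(0) = -9, h′′(0) = 189/2.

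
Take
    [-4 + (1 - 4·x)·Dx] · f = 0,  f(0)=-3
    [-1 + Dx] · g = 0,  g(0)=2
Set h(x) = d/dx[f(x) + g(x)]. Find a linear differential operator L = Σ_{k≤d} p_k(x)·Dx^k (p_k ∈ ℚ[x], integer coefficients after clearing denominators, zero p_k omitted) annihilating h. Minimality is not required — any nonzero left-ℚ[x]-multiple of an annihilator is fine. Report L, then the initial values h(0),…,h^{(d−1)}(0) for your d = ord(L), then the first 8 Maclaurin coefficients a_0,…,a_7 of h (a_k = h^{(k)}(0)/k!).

f: a_k = -3, -12, -48, -192, -768, -3072, -12288, -49152, …
g: a_k = 2, 2, 1, 1/3, 1/12, 1/60, 1/360, 1/2520, …
Sum ⇒ L₀ = lclm(L_f,L_g) in ℚ(x)⟨Dx⟩.
Derive L from L₀ (diff closure).
L = (88 + 32·x) + (-95 - 8·x + 16·x^2)·Dx + (7 - 24·x - 16·x^2)·Dx^2  (order 2).
h: a_k = -10, -94, -575, -9215/3, -184319/12, -4423679/60, -123863039/360, -3963617279/2520, …
ICs: h(0) = -10, h′(0) = -94.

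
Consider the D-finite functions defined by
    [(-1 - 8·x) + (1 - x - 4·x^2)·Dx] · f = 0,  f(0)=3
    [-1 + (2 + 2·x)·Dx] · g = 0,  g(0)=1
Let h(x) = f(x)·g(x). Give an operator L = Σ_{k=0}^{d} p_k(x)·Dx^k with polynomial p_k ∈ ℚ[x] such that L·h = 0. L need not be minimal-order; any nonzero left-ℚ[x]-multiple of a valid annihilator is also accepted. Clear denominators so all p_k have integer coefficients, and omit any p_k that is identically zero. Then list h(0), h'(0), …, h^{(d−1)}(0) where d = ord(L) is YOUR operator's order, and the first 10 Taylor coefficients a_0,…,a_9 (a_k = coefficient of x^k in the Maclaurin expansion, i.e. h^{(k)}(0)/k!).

L = (3 + 17·x + 12·x^2) + (-2 + 10·x^2 + 8·x^3)·Dx  (order 1).
h: a_k = 3, 9/2, 129/8, 549/16, 12633/128, 60423/256, 645885/1024, 3225405/2048, 134278473/32768, 681410931/65536, …
ICs: h(0) = 3.

f: a_k = 3, 3, 15, 27, 87, 195, 543, 1323, 3495, 8787, …
g: a_k = 1, 1/2, -1/8, 1/16, -5/128, 7/256, -21/1024, 33/2048, -429/32768, 715/65536, …
f·g: L₀ = L_f ⊗_s L_g, ord ≤ 1·1.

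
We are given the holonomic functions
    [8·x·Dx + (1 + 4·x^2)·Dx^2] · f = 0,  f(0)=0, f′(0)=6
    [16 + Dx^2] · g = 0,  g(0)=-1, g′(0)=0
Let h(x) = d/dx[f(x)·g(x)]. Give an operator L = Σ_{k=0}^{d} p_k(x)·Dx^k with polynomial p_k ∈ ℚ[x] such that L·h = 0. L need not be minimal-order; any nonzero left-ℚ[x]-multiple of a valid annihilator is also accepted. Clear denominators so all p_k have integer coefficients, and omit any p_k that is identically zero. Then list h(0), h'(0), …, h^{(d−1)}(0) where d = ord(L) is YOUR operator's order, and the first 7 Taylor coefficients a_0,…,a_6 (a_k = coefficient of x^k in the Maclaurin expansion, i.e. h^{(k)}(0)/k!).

L = (4096 + 58368·x^2 + 354304·x^4 + 983040·x^6 + 1867776·x^8 + 2621440·x^10 + 2097152·x^12) + (1984·x + 30208·x^3 + 158720·x^5 + 409600·x^7 + 655360·x^9 + 524288·x^11)·Dx + (336 + 5216·x^2 + 34560·x^4 + 114176·x^6 + 249856·x^8 + 360448·x^10 + 262144·x^12)·Dx^2 + (124·x + 1888·x^3 + 9920·x^5 + 25600·x^7 + 40960·x^9 + 32768·x^11)·Dx^3 + (5 + 98·x^2 + 776·x^4 + 3296·x^6 + 8320·x^8 + 12288·x^10 + 8192·x^12)·Dx^4  (order 4).
h: a_k = -6, 0, 168, 0, -736, 0, 34432/15, …
ICs: h(0) = -6, h′(0) = 0, h′′(0) = 336, h′′′(0) = 0.

f: a_k = 0, 6, 0, -8, 0, 96/5, 0, …
g: a_k = -1, 0, 8, 0, -32/3, 0, 256/45, …
L₀ := L_f ⊗_s L_g (sym. prod.), ord ≤ 4.
Differentiate: ansatz ord ≤ ord L₀ ⇒ L.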